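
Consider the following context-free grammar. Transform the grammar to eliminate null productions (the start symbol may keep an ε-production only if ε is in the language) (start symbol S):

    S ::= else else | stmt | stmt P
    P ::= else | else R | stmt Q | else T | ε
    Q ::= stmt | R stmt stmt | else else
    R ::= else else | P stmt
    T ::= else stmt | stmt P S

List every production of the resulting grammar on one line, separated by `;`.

S ::= else else | stmt | stmt P; P ::= else | else R | stmt Q | else T; Q ::= stmt | R stmt stmt | else else; R ::= else else | P stmt | stmt; T ::= else stmt | stmt P S | stmt S

The nullable symbols are {P}.
ε ∉ L(G), so no ε-production is kept.
Add the nullable-subset variants: R → P stmt gives P stmt | stmt. T → stmt P S gives stmt P S | stmt S.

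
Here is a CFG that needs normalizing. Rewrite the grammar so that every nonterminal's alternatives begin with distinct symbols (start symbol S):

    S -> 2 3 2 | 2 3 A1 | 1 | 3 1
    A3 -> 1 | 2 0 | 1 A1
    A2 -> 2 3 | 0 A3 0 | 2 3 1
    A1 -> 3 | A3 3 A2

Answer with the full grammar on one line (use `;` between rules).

S has alternatives sharing prefix '2 3': factor to S → 2 3 S' with S' → 2 | A1.
A3 has alternatives sharing prefix '1': factor to A3 → 1 A3' with A3' → ε | A1.
A2 has alternatives sharing prefix '2 3': factor to A2 → 2 3 A2' with A2' → ε | 1.

S -> 1 | 3 1 | 2 3 S'; A3 -> 2 0 | 1 A3'; A2 -> 0 A3 0 | 2 3 A2'; A1 -> 3 | A3 3 A2; S' -> 2 | A1; A3' -> eps | A1; A2' -> eps | 1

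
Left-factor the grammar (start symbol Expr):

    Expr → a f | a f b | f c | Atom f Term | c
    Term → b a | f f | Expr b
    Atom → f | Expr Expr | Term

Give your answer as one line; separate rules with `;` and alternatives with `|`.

Expr has alternatives sharing prefix 'a f': factor to Expr → a f Expr1 with Expr1 → ε | b.

Expr → f c | Atom f Term | c | a f Expr1; Term → b a | f f | Expr b; Atom → f | Expr Expr | Term; Expr1 → eps | b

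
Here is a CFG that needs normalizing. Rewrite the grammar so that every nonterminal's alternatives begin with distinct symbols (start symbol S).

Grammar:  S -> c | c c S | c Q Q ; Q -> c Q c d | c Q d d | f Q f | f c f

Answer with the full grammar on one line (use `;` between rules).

S -> c S'; Q -> c Q Q' | f Q''; S' -> ε | c S | Q Q; Q' -> c d | d d; Q'' -> Q f | c f

S has alternatives sharing prefix 'c': factor to S → c S' with S' → ε | c S | Q Q.
Q has alternatives sharing prefix 'c Q': factor to Q → c Q Q' with Q' → c d | d d.
Q has alternatives sharing prefix 'f': factor to Q → f Q'' with Q'' → Q f | c f.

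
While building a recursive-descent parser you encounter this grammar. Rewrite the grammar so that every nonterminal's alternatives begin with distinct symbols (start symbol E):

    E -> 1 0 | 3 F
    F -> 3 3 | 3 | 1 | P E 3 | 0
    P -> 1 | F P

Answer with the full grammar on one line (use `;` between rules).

E -> 1 0 | 3 F; F -> 1 | P E 3 | 0 | 3 F'; P -> 1 | F P; F' -> 3 | eps

F has alternatives sharing prefix '3': factor to F → 3 F' with F' → 3 | ε.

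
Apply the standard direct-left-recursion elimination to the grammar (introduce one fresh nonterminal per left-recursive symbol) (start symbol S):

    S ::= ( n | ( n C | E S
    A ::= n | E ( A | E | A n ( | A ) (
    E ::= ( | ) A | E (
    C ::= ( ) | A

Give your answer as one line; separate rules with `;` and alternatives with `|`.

S ::= ( n | ( n C | E S; A ::= n A' | E ( A A' | E A'; E ::= ( E' | ) A E'; C ::= ( ) | A; A' ::= n ( A' | ) ( A' | ε; E' ::= ( E' | ε

Left recursion appears on A, E.
For A: α = {n (, ) (}, β = {n, E ( A, E}. Rewrite as A → β A' and A' → α A' | ε.
For E: α = {(}, β = {(, ) A}. Rewrite as E → β E' and E' → α E' | ε.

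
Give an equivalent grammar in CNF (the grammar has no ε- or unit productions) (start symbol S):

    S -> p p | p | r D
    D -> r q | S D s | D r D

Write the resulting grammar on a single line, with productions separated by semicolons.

Introduce a nonterminal for each terminal appearing in a rule of length ≥ 2: X1 → p, X2 → r, X3 → q, X4 → s.
Binarize each right-hand side of length ≥ 3 by chaining fresh nonterminals (Y1, Y2, …): affected rules were D → S D X4; D → D X2 D.

S -> X1 X1 | p | X2 D; D -> X2 X3 | S Y1 | D Y2; X1 -> p; X2 -> r; X3 -> q; X4 -> s; Y1 -> D X4; Y2 -> X2 D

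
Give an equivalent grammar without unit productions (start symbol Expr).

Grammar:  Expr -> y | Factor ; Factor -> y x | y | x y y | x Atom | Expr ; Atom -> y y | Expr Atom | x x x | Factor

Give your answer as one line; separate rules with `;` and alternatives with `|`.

Expr -> y x | y | x y y | x Atom; Factor -> y x | y | x y y | x Atom; Atom -> y y | Expr Atom | x x x | y x | y | x y y | x Atom

Unit pairs: Atom ⇒* {Expr, Factor}; Expr ⇒* {Factor}; Factor ⇒* {Expr}.
For every A with A ⇒* B via unit rules, add B's non-unit alternatives to A; then delete every rule of the form X → Y.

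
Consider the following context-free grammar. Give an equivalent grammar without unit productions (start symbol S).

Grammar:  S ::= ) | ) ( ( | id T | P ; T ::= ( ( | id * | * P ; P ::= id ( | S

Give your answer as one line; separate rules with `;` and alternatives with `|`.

Unit pairs: P ⇒* {S}; S ⇒* {P}.
For every A with A ⇒* B via unit rules, add B's non-unit alternatives to A; then delete every rule of the form X → Y.

S ::= ) | ) ( ( | id T | id (; T ::= ( ( | id * | * P; P ::= ) | ) ( ( | id T | id (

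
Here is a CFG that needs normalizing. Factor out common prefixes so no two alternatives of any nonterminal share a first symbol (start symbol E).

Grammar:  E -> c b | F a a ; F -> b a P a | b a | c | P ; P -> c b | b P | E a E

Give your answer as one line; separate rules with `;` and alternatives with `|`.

E -> c b | F a a; F -> c | P | b a F'; P -> c b | b P | E a E; F' -> P a | ε

F has alternatives sharing prefix 'b a': factor to F → b a F' with F' → P a | ε.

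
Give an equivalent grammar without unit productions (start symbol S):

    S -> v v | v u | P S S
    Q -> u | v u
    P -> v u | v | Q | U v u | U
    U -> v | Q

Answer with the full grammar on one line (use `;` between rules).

Unit pairs: P ⇒* {Q, U}; U ⇒* {Q}.
For each unit pair (A, B), copy every non-unit production of B to A, then drop all unit productions.

S -> v v | v u | P S S; Q -> u | v u; P -> v | v u | U v u | u; U -> v | u | v u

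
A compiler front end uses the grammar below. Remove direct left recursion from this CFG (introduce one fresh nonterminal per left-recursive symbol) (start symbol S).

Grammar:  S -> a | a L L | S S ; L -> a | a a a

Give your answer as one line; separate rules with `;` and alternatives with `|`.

Directly left-recursive nonterminal: S.
For S: α = {S}, β = {a, a L L}. Rewrite as S → β S' and S' → α S' | ε.

S -> a S' | a L L S'; L -> a | a a a; S' -> S S' | ε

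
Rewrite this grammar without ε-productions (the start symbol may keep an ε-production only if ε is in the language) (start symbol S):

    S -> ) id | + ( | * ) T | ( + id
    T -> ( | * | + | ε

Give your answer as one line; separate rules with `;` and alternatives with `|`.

S -> ) id | + ( | * ) T | * ) | ( + id; T -> ( | * | +

Nullable set = {T}.
ε ∉ L(G), so no ε-production is kept.
Add the nullable-subset variants: S → * ) T gives * ) T | * ).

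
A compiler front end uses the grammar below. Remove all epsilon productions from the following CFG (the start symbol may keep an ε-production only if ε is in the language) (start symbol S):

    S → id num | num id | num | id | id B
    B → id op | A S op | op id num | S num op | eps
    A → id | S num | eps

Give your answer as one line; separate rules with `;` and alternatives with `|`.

S → id num | num id | num | id | id B; B → id op | A S op | S op | op id num | S num op; A → id | S num

Nullable nonterminals: {A, B}.
ε ∉ L(G), so no ε-production is kept.
Add the nullable-subset variants: B → A S op gives A S op | S op.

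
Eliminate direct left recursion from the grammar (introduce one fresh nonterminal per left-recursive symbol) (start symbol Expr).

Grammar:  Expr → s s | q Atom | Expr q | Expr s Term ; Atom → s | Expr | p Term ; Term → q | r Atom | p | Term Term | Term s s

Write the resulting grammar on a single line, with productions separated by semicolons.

Directly left-recursive nonterminals: Expr, Term.
For Expr: α = {q, s Term}, β = {s s, q Atom}. Rewrite as Expr → β Expr1 and Expr1 → α Expr1 | ε.
For Term: α = {Term, s s}, β = {q, r Atom, p}. Rewrite as Term → β Term1 and Term1 → α Term1 | ε.

Expr → s s Expr1 | q Atom Expr1; Atom → s | Expr | p Term; Term → q Term1 | r Atom Term1 | p Term1; Expr1 → q Expr1 | s Term Expr1 | ε; Term1 → Term Term1 | s s Term1 | ε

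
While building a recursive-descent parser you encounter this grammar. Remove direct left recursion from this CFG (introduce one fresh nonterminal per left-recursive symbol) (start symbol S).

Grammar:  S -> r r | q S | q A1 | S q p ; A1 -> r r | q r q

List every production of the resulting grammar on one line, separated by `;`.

Directly left-recursive nonterminal: S.
For S: α = {q p}, β = {r r, q S, q A1}. Rewrite as S → β S' and S' → α S' | ε.

S -> r r S' | q S S' | q A1 S'; A1 -> r r | q r q; S' -> q p S' | eps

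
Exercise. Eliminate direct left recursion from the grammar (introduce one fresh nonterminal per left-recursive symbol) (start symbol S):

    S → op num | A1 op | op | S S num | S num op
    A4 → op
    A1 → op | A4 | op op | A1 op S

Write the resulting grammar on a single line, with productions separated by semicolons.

S → op num S' | A1 op S' | op S'; A4 → op; A1 → op A1' | A4 A1' | op op A1'; S' → S num S' | num op S' | epsilon; A1' → op S A1' | epsilon

Left recursion appears on S, A1.
For S: α = {S num, num op}, β = {op num, A1 op, op}. Rewrite as S → β S' and S' → α S' | ε.
For A1: α = {op S}, β = {op, A4, op op}. Rewrite as A1 → β A1' and A1' → α A1' | ε.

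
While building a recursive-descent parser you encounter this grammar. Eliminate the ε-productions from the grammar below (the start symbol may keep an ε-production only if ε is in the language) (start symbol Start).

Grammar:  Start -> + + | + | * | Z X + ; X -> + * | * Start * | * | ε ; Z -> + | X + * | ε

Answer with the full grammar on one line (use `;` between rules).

Nullable set = {X, Z}.
ε ∉ L(G), so no ε-production is kept.
Add the nullable-subset variants: Start → Z X + gives Z X + | Z + | X +. Z → X + * gives X + * | + *.

Start -> + + | + | * | Z X + | Z + | X +; X -> + * | * Start * | *; Z -> + | X + * | + *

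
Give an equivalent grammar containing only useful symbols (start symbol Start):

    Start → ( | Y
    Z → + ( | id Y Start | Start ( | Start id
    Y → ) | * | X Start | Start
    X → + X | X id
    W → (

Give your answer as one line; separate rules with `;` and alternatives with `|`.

Start → ( | Y; Y → ) | * | Start

Generating nonterminals: {Start, W, Y, Z}.
Reachable from Start after that: {Start, Y}.
Removed useless symbols: {W, X, Z} and every production mentioning them.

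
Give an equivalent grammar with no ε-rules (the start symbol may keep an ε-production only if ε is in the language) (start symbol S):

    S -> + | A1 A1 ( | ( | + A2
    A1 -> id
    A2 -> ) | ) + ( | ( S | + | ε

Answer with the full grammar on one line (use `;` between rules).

Nullable nonterminals: {A2}.
ε ∉ L(G), so no ε-production is kept.

S -> + | A1 A1 ( | ( | + A2; A1 -> id; A2 -> ) | ) + ( | ( S | +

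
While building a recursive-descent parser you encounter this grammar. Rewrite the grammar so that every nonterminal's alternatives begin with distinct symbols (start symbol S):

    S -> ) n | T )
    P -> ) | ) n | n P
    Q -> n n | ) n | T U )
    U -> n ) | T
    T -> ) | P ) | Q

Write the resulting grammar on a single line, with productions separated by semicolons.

P has alternatives sharing prefix ')': factor to P → ) P' with P' → ε | n.

S -> ) n | T ); P -> n P | ) P'; Q -> n n | ) n | T U ); U -> n ) | T; T -> ) | P ) | Q; P' -> eps | n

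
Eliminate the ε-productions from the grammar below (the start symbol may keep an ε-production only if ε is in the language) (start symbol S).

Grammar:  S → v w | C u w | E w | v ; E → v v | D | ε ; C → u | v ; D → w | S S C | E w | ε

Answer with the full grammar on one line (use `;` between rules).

Nullable set = {D, E}.
ε ∉ L(G), so no ε-production is kept.
Add the nullable-subset variants: S → E w gives E w | w.

S → v w | C u w | E w | w | v; E → v v | D; C → u | v; D → w | S S C | E w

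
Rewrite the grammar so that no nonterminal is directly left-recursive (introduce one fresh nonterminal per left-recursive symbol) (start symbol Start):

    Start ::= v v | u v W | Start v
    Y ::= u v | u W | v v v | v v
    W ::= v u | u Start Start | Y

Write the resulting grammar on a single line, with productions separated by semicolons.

Start ::= v v Start1 | u v W Start1; Y ::= u v | u W | v v v | v v; W ::= v u | u Start Start | Y; Start1 ::= v Start1 | ε

Left recursion appears on Start.
For Start: α = {v}, β = {v v, u v W}. Rewrite as Start → β Start1 and Start1 → α Start1 | ε.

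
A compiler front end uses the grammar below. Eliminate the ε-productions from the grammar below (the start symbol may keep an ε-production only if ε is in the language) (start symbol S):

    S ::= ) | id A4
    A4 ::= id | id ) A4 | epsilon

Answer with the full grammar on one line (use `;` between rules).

Nullable set = {A4}.
ε ∉ L(G), so no ε-production is kept.
Add the nullable-subset variants: S → id A4 gives id A4 | id. A4 → id ) A4 gives id ) A4 | id ).

S ::= ) | id A4 | id; A4 ::= id | id ) A4 | id )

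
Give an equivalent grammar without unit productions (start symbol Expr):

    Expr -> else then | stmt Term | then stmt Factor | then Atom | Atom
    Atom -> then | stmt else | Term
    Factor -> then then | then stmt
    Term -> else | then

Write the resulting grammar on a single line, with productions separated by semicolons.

Unit pairs: Atom ⇒* {Term}; Expr ⇒* {Atom, Term}.
For each unit pair (A, B), copy every non-unit production of B to A, then drop all unit productions.

Expr -> else | then | stmt else | else then | stmt Term | then stmt Factor | then Atom; Atom -> else | then | stmt else; Factor -> then then | then stmt; Term -> else | then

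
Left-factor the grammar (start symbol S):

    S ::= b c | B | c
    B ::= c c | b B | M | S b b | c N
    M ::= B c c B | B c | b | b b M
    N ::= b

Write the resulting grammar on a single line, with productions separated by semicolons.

S ::= b c | B | c; B ::= b B | M | S b b | c B'; M ::= B c M' | b M''; N ::= b; B' ::= c | N; M' ::= c B | ε; M'' ::= ε | b M

B has alternatives sharing prefix 'c': factor to B → c B' with B' → c | N.
M has alternatives sharing prefix 'B c': factor to M → B c M' with M' → c B | ε.
M has alternatives sharing prefix 'b': factor to M → b M'' with M'' → ε | b M.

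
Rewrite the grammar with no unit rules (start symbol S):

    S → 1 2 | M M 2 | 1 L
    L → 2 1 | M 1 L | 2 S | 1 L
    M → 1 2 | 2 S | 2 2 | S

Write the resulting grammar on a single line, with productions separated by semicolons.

Unit pairs: M ⇒* {S}.
For every A with A ⇒* B via unit rules, add B's non-unit alternatives to A; then delete every rule of the form X → Y.

S → 1 2 | M M 2 | 1 L; L → 2 1 | M 1 L | 2 S | 1 L; M → 1 2 | M M 2 | 1 L | 2 S | 2 2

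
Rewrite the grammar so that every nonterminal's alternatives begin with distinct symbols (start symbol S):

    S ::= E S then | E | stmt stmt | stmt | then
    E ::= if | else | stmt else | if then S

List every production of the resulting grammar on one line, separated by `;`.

S ::= then | E S' | stmt S''; E ::= else | stmt else | if E'; S' ::= S then | epsilon; S'' ::= stmt | epsilon; E' ::= epsilon | then S

S has alternatives sharing prefix 'E': factor to S → E S' with S' → S then | ε.
S has alternatives sharing prefix 'stmt': factor to S → stmt S'' with S'' → stmt | ε.
E has alternatives sharing prefix 'if': factor to E → if E' with E' → ε | then S.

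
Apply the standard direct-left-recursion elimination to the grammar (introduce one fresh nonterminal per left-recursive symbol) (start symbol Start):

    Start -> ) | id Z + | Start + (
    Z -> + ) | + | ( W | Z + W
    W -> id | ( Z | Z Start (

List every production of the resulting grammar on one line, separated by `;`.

Directly left-recursive nonterminals: Start, Z.
For Start: α = {+ (}, β = {), id Z +}. Rewrite as Start → β Start1 and Start1 → α Start1 | ε.
For Z: α = {+ W}, β = {+ ), +, ( W}. Rewrite as Z → β Z1 and Z1 → α Z1 | ε.

Start -> ) Start1 | id Z + Start1; Z -> + ) Z1 | + Z1 | ( W Z1; W -> id | ( Z | Z Start (; Start1 -> + ( Start1 | ε; Z1 -> + W Z1 | ε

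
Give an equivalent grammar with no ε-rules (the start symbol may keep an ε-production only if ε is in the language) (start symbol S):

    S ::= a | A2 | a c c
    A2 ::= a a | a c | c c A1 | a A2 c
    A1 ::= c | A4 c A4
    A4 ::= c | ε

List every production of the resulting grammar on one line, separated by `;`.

The nullable symbols are {A4}.
ε ∉ L(G), so no ε-production is kept.
Add the nullable-subset variants: A1 → A4 c A4 gives A4 c A4 | A4 c | c A4.

S ::= a | A2 | a c c; A2 ::= a a | a c | c c A1 | a A2 c; A1 ::= c | A4 c A4 | A4 c | c A4; A4 ::= c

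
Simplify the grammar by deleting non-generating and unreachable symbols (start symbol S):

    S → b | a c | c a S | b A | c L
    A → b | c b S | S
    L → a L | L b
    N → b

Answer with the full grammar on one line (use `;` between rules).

Generating nonterminals: {A, N, S}.
Reachable from S after that: {A, S}.
Removed useless symbols: {L, N} and every production mentioning them.

S → b | a c | c a S | b A; A → b | c b S | S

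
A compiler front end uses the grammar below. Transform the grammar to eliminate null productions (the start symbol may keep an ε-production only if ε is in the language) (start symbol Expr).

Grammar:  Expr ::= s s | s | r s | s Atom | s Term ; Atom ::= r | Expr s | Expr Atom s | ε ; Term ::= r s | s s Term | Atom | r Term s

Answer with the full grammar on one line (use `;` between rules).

Expr ::= s s | s | r s | s Atom | s Term; Atom ::= r | Expr s | Expr Atom s; Term ::= r s | s s Term | s s | Atom | r Term s

Nullable set = {Atom, Term}.
ε ∉ L(G), so no ε-production is kept.
Expand every rule over subsets of its nullable positions: Term → s s Term gives s s Term | s s.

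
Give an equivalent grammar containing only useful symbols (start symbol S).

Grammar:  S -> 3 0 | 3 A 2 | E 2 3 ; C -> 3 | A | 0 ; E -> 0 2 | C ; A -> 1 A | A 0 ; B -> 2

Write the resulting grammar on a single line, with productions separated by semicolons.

S -> 3 0 | E 2 3; C -> 3 | 0; E -> 0 2 | C

Generating nonterminals: {B, C, E, S}.
Reachable from S after that: {C, E, S}.
Removed useless symbols: {A, B} and every production mentioning them.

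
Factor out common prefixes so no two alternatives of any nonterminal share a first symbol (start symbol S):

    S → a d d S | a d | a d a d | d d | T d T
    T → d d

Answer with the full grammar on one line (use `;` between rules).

S → d d | T d T | a d S'; T → d d; S' → d S | eps | a d

S has alternatives sharing prefix 'a d': factor to S → a d S' with S' → d S | ε | a d.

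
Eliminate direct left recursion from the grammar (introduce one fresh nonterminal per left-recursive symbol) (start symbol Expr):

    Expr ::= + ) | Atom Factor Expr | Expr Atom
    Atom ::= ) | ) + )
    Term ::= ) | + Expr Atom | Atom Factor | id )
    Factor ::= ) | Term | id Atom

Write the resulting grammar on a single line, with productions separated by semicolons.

Expr ::= + ) Expr1 | Atom Factor Expr Expr1; Atom ::= ) | ) + ); Term ::= ) | + Expr Atom | Atom Factor | id ); Factor ::= ) | Term | id Atom; Expr1 ::= Atom Expr1 | ε

Directly left-recursive nonterminal: Expr.
For Expr: α = {Atom}, β = {+ ), Atom Factor Expr}. Rewrite as Expr → β Expr1 and Expr1 → α Expr1 | ε.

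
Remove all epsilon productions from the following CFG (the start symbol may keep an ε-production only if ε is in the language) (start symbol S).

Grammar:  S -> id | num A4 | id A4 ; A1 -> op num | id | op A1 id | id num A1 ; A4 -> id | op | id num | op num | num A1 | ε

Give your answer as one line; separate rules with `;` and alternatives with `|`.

Nullable nonterminals: {A4}.
ε ∉ L(G), so no ε-production is kept.
Expand every rule over subsets of its nullable positions: S → num A4 gives num A4 | num.

S -> id | num A4 | num | id A4; A1 -> op num | id | op A1 id | id num A1; A4 -> id | op | id num | op num | num A1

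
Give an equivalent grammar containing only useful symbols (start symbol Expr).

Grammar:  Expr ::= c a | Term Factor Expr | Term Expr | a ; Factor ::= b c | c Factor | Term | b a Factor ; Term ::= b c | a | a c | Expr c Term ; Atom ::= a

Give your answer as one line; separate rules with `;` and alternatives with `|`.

Expr ::= c a | Term Factor Expr | Term Expr | a; Factor ::= b c | c Factor | Term | b a Factor; Term ::= b c | a | a c | Expr c Term

Generating nonterminals: {Atom, Expr, Factor, Term}.
Reachable from Expr after that: {Expr, Factor, Term}.
Removed useless symbols: {Atom} and every production mentioning them.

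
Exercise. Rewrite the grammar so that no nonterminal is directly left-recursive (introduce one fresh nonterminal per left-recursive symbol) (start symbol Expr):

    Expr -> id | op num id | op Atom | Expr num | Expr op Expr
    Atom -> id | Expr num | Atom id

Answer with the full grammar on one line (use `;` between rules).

Expr -> id Expr1 | op num id Expr1 | op Atom Expr1; Atom -> id Atom1 | Expr num Atom1; Expr1 -> num Expr1 | op Expr Expr1 | ε; Atom1 -> id Atom1 | ε

Expr, Atom are directly left-recursive.
For Expr: α = {num, op Expr}, β = {id, op num id, op Atom}. Rewrite as Expr → β Expr1 and Expr1 → α Expr1 | ε.
For Atom: α = {id}, β = {id, Expr num}. Rewrite as Atom → β Atom1 and Atom1 → α Atom1 | ε.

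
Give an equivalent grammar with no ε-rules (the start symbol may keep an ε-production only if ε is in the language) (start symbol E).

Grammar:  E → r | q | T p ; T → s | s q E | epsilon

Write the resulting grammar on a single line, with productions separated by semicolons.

The nullable symbols are {T}.
ε ∉ L(G), so no ε-production is kept.
For each production, add variants omitting each subset of nullable occurrences: E → T p gives T p | p.

E → r | q | T p | p; T → s | s q E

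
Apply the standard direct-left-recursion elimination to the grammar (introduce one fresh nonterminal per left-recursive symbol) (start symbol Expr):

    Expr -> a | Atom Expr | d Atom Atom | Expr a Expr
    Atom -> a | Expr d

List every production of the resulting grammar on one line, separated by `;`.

Expr -> a Expr1 | Atom Expr Expr1 | d Atom Atom Expr1; Atom -> a | Expr d; Expr1 -> a Expr Expr1 | ε

Expr is directly left-recursive.
For Expr: α = {a Expr}, β = {a, Atom Expr, d Atom Atom}. Rewrite as Expr → β Expr1 and Expr1 → α Expr1 | ε.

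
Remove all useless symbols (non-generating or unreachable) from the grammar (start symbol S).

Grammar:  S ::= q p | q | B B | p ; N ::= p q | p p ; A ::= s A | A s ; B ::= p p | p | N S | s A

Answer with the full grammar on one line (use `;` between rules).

S ::= q p | q | B B | p; N ::= p q | p p; B ::= p p | p | N S

Generating nonterminals: {B, N, S}.
Reachable from S after that: {B, N, S}.
Removed useless symbols: {A} and every production mentioning them.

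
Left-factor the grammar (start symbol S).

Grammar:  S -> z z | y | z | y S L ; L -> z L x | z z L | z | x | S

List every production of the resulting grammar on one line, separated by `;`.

S -> z S' | y S''; L -> x | S | z L'; S' -> z | ε; S'' -> ε | S L; L' -> L x | z L | ε

S has alternatives sharing prefix 'z': factor to S → z S' with S' → z | ε.
S has alternatives sharing prefix 'y': factor to S → y S'' with S'' → ε | S L.
L has alternatives sharing prefix 'z': factor to L → z L' with L' → L x | z L | ε.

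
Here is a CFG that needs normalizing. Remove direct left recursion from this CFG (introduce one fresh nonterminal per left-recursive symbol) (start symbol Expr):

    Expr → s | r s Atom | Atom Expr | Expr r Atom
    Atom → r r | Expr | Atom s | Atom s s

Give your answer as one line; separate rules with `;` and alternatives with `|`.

Expr, Atom are directly left-recursive.
For Expr: α = {r Atom}, β = {s, r s Atom, Atom Expr}. Rewrite as Expr → β Expr1 and Expr1 → α Expr1 | ε.
For Atom: α = {s, s s}, β = {r r, Expr}. Rewrite as Atom → β Atom1 and Atom1 → α Atom1 | ε.

Expr → s Expr1 | r s Atom Expr1 | Atom Expr Expr1; Atom → r r Atom1 | Expr Atom1; Expr1 → r Atom Expr1 | ε; Atom1 → s Atom1 | s s Atom1 | ε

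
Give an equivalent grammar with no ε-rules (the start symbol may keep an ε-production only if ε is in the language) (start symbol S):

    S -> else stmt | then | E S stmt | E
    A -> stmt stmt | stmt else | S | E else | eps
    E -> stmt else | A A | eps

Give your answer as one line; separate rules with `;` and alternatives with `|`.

Nullable nonterminals: {A, E, S}.
ε ∈ L(G) since S is nullable, so keep S → ε.
Expand every rule over subsets of its nullable positions: S → E S stmt gives E S stmt | E stmt | S stmt | stmt. A → E else gives E else | else. E → A A gives A A | A.

S -> else stmt | then | E S stmt | E stmt | S stmt | stmt | E | ε; A -> stmt stmt | stmt else | S | E else | else; E -> stmt else | A A | A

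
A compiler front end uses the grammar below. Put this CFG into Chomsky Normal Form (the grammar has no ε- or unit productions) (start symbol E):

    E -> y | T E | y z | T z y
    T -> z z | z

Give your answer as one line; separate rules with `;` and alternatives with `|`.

E -> y | T E | X1 X2 | T Y1; T -> X2 X2 | z; X1 -> y; X2 -> z; Y1 -> X2 X1

Introduce a nonterminal for each terminal appearing in a rule of length ≥ 2: X1 → y, X2 → z.
Binarize each right-hand side of length ≥ 3 by chaining fresh nonterminals (Y1, Y2, …): affected rules were E → T X2 X1.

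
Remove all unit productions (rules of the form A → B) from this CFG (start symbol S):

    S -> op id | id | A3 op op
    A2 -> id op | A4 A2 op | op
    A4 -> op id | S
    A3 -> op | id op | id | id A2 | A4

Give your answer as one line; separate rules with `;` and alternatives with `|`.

Unit pairs: A3 ⇒* {A4, S}; A4 ⇒* {S}.
For each unit pair (A, B), copy every non-unit production of B to A, then drop all unit productions.

S -> op id | id | A3 op op; A2 -> id op | A4 A2 op | op; A4 -> op id | id | A3 op op; A3 -> op id | id | A3 op op | op | id op | id A2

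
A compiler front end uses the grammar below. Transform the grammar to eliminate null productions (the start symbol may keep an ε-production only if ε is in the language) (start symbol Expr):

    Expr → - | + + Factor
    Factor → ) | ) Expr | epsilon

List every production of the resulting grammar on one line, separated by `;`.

Expr → - | + + Factor | + +; Factor → ) | ) Expr

Nullable set = {Factor}.
ε ∉ L(G), so no ε-production is kept.
Expand every rule over subsets of its nullable positions: Expr → + + Factor gives + + Factor | + +.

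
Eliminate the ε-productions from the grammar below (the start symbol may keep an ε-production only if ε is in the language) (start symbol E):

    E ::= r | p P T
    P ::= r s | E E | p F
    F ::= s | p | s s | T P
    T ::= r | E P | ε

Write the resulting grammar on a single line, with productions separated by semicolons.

E ::= r | p P T | p P; P ::= r s | E E | p F; F ::= s | p | s s | T P | P; T ::= r | E P

Nullable nonterminals: {T}.
ε ∉ L(G), so no ε-production is kept.
Expand every rule over subsets of its nullable positions: E → p P T gives p P T | p P. F → T P gives T P | P.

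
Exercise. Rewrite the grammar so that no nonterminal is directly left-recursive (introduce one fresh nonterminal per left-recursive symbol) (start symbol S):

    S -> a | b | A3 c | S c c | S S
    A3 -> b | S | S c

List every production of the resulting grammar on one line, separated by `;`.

S -> a S' | b S' | A3 c S'; A3 -> b | S | S c; S' -> c c S' | S S' | epsilon

Left recursion appears on S.
For S: α = {c c, S}, β = {a, b, A3 c}. Rewrite as S → β S' and S' → α S' | ε.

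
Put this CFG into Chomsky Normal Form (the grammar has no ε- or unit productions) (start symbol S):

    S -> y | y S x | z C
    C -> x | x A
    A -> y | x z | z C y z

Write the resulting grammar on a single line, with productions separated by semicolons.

S -> y | X1 Y1 | X3 C; C -> x | X2 A; A -> y | X2 X3 | X3 Y2; X1 -> y; X2 -> x; X3 -> z; Y1 -> S X2; Y2 -> C Y3; Y3 -> X1 X3

Introduce a nonterminal for each terminal appearing in a rule of length ≥ 2: X1 → y, X2 → x, X3 → z.
Binarize each right-hand side of length ≥ 3 by chaining fresh nonterminals (Y1, Y2, …): affected rules were S → X1 S X2; A → X3 C X1 X3.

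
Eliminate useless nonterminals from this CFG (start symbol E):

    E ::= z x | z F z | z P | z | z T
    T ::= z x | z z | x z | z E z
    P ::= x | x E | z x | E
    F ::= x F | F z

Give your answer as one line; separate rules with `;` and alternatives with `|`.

Generating nonterminals: {E, P, T}.
Reachable from E after that: {E, P, T}.
Removed useless symbols: {F} and every production mentioning them.

E ::= z x | z P | z | z T; T ::= z x | z z | x z | z E z; P ::= x | x E | z x | E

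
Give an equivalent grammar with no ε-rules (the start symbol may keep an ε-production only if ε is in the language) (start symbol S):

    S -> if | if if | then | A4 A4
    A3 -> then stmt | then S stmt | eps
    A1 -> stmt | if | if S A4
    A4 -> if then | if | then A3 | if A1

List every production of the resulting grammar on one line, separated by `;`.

Nullable nonterminals: {A3}.
ε ∉ L(G), so no ε-production is kept.
Add the nullable-subset variants: A4 → then A3 gives then A3 | then.

S -> if | if if | then | A4 A4; A3 -> then stmt | then S stmt; A1 -> stmt | if | if S A4; A4 -> if then | if | then A3 | then | if A1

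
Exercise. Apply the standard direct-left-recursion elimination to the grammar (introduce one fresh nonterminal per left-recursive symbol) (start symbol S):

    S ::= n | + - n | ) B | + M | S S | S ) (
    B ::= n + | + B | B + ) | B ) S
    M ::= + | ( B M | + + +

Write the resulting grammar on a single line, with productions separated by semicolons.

S ::= n S' | + - n S' | ) B S' | + M S'; B ::= n + B' | + B B'; M ::= + | ( B M | + + +; S' ::= S S' | ) ( S' | ε; B' ::= + ) B' | ) S B' | ε

Left recursion appears on S, B.
For S: α = {S, ) (}, β = {n, + - n, ) B, + M}. Rewrite as S → β S' and S' → α S' | ε.
For B: α = {+ ), ) S}, β = {n +, + B}. Rewrite as B → β B' and B' → α B' | ε.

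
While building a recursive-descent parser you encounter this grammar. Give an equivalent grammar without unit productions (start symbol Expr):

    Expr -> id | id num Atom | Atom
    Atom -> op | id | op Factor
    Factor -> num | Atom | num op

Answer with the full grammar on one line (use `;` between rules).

Expr -> op | id | op Factor | id num Atom; Atom -> op | id | op Factor; Factor -> op | id | op Factor | num | num op

Unit pairs: Expr ⇒* {Atom}; Factor ⇒* {Atom}.
For each unit pair (A, B), copy every non-unit production of B to A, then drop all unit productions.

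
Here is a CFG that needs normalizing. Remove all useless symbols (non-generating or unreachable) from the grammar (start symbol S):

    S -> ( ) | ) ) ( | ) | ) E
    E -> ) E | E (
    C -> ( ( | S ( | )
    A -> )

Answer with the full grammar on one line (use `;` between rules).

S -> ( ) | ) ) ( | )

Generating nonterminals: {A, C, S}.
Reachable from S after that: {S}.
Removed useless symbols: {A, C, E} and every production mentioning them.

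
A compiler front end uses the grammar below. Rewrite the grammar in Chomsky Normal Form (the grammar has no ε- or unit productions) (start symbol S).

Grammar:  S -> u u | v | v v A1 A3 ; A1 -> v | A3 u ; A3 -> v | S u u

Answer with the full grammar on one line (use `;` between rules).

S -> X1 X1 | v | X2 Y1; A1 -> v | A3 X1; A3 -> v | S Y3; X1 -> u; X2 -> v; Y1 -> X2 Y2; Y2 -> A1 A3; Y3 -> X1 X1

Introduce a nonterminal for each terminal appearing in a rule of length ≥ 2: X1 → u, X2 → v.
Binarize each right-hand side of length ≥ 3 by chaining fresh nonterminals (Y1, Y2, …): affected rules were S → X2 X2 A1 A3; A3 → S X1 X1.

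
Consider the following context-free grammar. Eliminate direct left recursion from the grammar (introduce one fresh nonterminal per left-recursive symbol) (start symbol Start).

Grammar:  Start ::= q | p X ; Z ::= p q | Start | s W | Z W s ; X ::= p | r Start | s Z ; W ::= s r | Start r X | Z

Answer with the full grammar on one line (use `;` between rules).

Left recursion appears on Z.
For Z: α = {W s}, β = {p q, Start, s W}. Rewrite as Z → β Z1 and Z1 → α Z1 | ε.

Start ::= q | p X; Z ::= p q Z1 | Start Z1 | s W Z1; X ::= p | r Start | s Z; W ::= s r | Start r X | Z; Z1 ::= W s Z1 | ε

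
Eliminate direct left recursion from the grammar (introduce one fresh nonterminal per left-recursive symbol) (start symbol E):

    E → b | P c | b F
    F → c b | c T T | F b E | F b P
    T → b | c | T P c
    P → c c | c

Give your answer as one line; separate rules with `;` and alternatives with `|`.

E → b | P c | b F; F → c b F' | c T T F'; T → b T' | c T'; P → c c | c; F' → b E F' | b P F' | ε; T' → P c T' | ε

Left recursion appears on F, T.
For F: α = {b E, b P}, β = {c b, c T T}. Rewrite as F → β F' and F' → α F' | ε.
For T: α = {P c}, β = {b, c}. Rewrite as T → β T' and T' → α T' | ε.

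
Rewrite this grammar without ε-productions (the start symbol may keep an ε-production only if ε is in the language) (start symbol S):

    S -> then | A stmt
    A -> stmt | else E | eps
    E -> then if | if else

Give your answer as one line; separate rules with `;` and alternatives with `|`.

S -> then | A stmt | stmt; A -> stmt | else E; E -> then if | if else

Nullable set = {A}.
ε ∉ L(G), so no ε-production is kept.
Expand every rule over subsets of its nullable positions: S → A stmt gives A stmt | stmt.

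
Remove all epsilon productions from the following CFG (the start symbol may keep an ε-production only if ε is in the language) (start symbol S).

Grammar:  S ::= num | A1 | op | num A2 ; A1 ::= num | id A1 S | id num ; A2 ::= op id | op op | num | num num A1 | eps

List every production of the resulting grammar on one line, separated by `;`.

The nullable symbols are {A2}.
ε ∉ L(G), so no ε-production is kept.

S ::= num | A1 | op | num A2; A1 ::= num | id A1 S | id num; A2 ::= op id | op op | num | num num A1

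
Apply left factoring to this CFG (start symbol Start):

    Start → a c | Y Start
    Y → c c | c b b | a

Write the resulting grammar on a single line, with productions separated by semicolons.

Start → a c | Y Start; Y → a | c Y1; Y1 → c | b b

Y has alternatives sharing prefix 'c': factor to Y → c Y1 with Y1 → c | b b.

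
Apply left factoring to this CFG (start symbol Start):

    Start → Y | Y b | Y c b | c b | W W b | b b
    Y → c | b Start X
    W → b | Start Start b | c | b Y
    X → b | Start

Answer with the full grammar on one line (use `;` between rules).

Start → c b | W W b | b b | Y Start1; Y → c | b Start X; W → Start Start b | c | b W1; X → b | Start; Start1 → ε | b | c b; W1 → ε | Y

Start has alternatives sharing prefix 'Y': factor to Start → Y Start1 with Start1 → ε | b | c b.
W has alternatives sharing prefix 'b': factor to W → b W1 with W1 → ε | Y.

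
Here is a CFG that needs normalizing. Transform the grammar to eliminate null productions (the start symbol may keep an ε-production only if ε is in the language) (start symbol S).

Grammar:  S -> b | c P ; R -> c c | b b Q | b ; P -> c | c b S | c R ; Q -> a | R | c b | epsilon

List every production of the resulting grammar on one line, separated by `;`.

The nullable symbols are {Q}.
ε ∉ L(G), so no ε-production is kept.
For each production, add variants omitting each subset of nullable occurrences: R → b b Q gives b b Q | b b.

S -> b | c P; R -> c c | b b Q | b b | b; P -> c | c b S | c R; Q -> a | R | c b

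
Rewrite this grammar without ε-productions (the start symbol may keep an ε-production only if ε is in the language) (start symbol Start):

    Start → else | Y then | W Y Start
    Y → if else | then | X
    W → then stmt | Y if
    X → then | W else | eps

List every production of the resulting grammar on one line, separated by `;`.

Nullable nonterminals: {X, Y}.
ε ∉ L(G), so no ε-production is kept.
Expand every rule over subsets of its nullable positions: Start → Y then gives Y then | then. Start → W Y Start gives W Y Start | W Start. W → Y if gives Y if | if.

Start → else | Y then | then | W Y Start | W Start; Y → if else | then | X; W → then stmt | Y if | if; X → then | W else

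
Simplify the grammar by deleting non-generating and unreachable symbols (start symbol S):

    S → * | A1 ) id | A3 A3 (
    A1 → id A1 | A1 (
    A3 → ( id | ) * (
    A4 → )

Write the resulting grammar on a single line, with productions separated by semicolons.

S → * | A3 A3 (; A3 → ( id | ) * (

Generating nonterminals: {A3, A4, S}.
Reachable from S after that: {A3, S}.
Removed useless symbols: {A1, A4} and every production mentioning them.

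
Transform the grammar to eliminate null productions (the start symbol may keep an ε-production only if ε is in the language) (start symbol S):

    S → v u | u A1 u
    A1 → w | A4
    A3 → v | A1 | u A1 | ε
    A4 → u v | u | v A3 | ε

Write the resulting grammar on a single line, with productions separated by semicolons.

Nullable nonterminals: {A1, A3, A4}.
ε ∉ L(G), so no ε-production is kept.
Expand every rule over subsets of its nullable positions: S → u A1 u gives u A1 u | u u. A3 → u A1 gives u A1 | u. A4 → v A3 gives v A3 | v.

S → v u | u A1 u | u u; A1 → w | A4; A3 → v | A1 | u A1 | u; A4 → u v | u | v A3 | v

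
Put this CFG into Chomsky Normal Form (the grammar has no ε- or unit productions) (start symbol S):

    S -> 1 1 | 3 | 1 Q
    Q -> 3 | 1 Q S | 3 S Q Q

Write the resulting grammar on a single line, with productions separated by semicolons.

Introduce a nonterminal for each terminal appearing in a rule of length ≥ 2: X1 → 1, X2 → 3.
Binarize each right-hand side of length ≥ 3 by chaining fresh nonterminals (Y1, Y2, …): affected rules were Q → X1 Q S; Q → X2 S Q Q.

S -> X1 X1 | 3 | X1 Q; Q -> 3 | X1 Y1 | X2 Y2; X1 -> 1; X2 -> 3; Y1 -> Q S; Y2 -> S Y3; Y3 -> Q Q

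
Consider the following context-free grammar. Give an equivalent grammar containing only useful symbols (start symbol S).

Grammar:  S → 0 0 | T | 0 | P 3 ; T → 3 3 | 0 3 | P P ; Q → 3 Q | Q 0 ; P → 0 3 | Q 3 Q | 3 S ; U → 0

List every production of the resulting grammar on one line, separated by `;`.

S → 0 0 | T | 0 | P 3; T → 3 3 | 0 3 | P P; P → 0 3 | 3 S

Generating nonterminals: {P, S, T, U}.
Reachable from S after that: {P, S, T}.
Removed useless symbols: {Q, U} and every production mentioning them.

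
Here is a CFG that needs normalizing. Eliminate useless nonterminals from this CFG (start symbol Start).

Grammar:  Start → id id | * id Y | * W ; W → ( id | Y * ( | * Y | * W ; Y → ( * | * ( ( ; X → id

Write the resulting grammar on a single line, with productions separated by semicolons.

Generating nonterminals: {Start, W, X, Y}.
Reachable from Start after that: {Start, W, Y}.
Removed useless symbols: {X} and every production mentioning them.

Start → id id | * id Y | * W; W → ( id | Y * ( | * Y | * W; Y → ( * | * ( (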